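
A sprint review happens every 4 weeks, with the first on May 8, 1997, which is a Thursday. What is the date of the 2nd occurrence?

Jun 5, 1997

The 2nd occurrence is 1 interval after the first: 1 × 28 = 28 days after May 8, 1997.
May has 31 days — 23 days to the end of May leaves 5.
5 days into Jun → Jun 5, 1997.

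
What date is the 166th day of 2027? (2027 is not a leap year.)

Jun 15, 2027

Jan has 31 days (166 − 31 = 135 remain).
Feb has 28 days (135 − 28 = 107 remain).
Mar has 31 days (107 − 31 = 76 remain).
Apr has 30 days (76 − 30 = 46 remain).
May has 31 days (46 − 31 = 15 remain).
15 into Jun → Jun 15.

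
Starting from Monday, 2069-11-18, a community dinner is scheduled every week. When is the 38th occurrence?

The 38th occurrence is 37 intervals after the first: 37 × 7 = 259 days after 2069-11-18.
November has 30 days — 12 days to the end of November leaves 247.
December has 31 days (216 left).
January has 31 days (185 left).
February has 28 days (157 left).
March has 31 days (126 left).
April has 30 days (96 left).
May has 31 days (65 left).
June has 30 days (35 left).
July has 31 days (4 left).
4 days into August → 2070-08-04.

2070-08-04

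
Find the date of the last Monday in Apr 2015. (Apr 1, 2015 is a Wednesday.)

Apr 2015 begins on a Wednesday, so the first Monday is Apr 6 (5 days later).
Apr 2015 has 30 days. Adding weeks: 6, 13, 20, 27 — the last one ≤ 30 is the 27th.

Apr 27, 2015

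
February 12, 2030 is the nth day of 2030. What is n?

Days in months before February: 31 = 31.
Plus 12 days into February → day 43.

43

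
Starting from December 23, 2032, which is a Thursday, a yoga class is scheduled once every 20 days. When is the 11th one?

The 11th occurrence is 10 intervals after the first: 10 × 20 = 200 days after December 23, 2032.
December has 31 days — 8 days to the end of December leaves 192.
January has 31 days (161 left).
February has 28 days (133 left).
March has 31 days (102 left).
April has 30 days (72 left).
May has 31 days (41 left).
June has 30 days (11 left).
11 days into July → July 11, 2033.

July 11, 2033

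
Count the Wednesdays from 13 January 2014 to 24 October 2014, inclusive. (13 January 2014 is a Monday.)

13 January 2014 is a Monday; the first Wednesday on or after it is 15 January 2014 (2 days later).
From 15 January 2014 to 24 October 2014: 16 + 28 + 31 + 30 + 31 + 30 + 31 + 31 + 30 + 24 = 282 days (rest of January, February, March, April, May, June, July, August, September, October).
282 ÷ 7 = 40 full weeks with remainder 2, so 40 more Wednesdays after the first → 41.

41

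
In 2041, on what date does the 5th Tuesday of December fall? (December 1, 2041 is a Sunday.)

December 31, 2041

December 2041 begins on a Sunday, so the first Tuesday is December 3 (2 days later).
The 5th Tuesday is 4 weeks later: 3 + 28 = 31.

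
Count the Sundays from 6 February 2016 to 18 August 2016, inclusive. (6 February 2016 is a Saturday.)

6 February 2016 is a Saturday; the first Sunday on or after it is 7 February 2016 (1 day later).
From 7 February 2016 to 18 August 2016: 22 + 31 + 30 + 31 + 30 + 31 + 18 = 193 days (rest of February, March, April, May, June, July, August).
193 ÷ 7 = 27 full weeks with remainder 4, so 27 more Sundays after the first → 28.

28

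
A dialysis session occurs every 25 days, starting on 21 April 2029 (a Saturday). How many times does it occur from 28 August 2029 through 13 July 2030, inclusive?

Occurrences land 25·i days after 21 April 2029 for i = 0, 1, 2, …
28 August 2029 is 129 days after the start; 129 ÷ 25 = 5 remainder 4; since the remainder is 4, round up to i = 6. First occurrence in the window: #7 on 18 September 2029 (6×25 = 150 days in).
13 July 2030 is 448 days after the start; 448 ÷ 25 = 17 remainder 23. Last occurrence in the window: #18 on 20 June 2030.
Occurrences #7 through #18: 12 in total.

12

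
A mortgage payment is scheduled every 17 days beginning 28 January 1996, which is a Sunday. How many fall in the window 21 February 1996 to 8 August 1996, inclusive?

10

Occurrences land 17·i days after 28 January 1996 for i = 0, 1, 2, …
21 February 1996 is 24 days after the start; 24 ÷ 17 = 1 remainder 7; since the remainder is 7, round up to i = 2. First occurrence in the window: #3 on 2 March 1996 (2×17 = 34 days in).
8 August 1996 is 193 days after the start; 193 ÷ 17 = 11 remainder 6. Last occurrence in the window: #12 on 2 August 1996.
Occurrences #3 through #12: 10 in total.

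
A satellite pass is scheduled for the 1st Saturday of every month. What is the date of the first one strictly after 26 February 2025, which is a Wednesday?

1 March 2025

February 2025 starts on a Saturday, so its 1st Saturday is 1 February 2025.
That is not after 26 February 2025, so look at March 2025.
March 2025 starts on a Saturday, so its 1st Saturday is 1 March 2025.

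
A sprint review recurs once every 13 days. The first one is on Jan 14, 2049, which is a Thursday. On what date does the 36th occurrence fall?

The 36th occurrence is 35 intervals after the first: 35 × 13 = 455 days after Jan 14, 2049.
Jan has 31 days — 17 days to the end of Jan leaves 438.
From end of Jan to end of 2049 is 334 days (104 left).
Jan has 31 days (73 left).
Feb has 28 days (45 left).
Mar has 31 days (14 left).
14 days into Apr → Apr 14, 2050.

Apr 14, 2050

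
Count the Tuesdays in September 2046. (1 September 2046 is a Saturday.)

4

1 September 2046 is a Saturday; the first Tuesday on or after it is 4 September 2046 (3 days later).
From 4 September 2046 to 30 September 2046 is 30 − 4 = 26 days.
26 ÷ 7 = 3 full weeks with remainder 5, so 3 more Tuesdays after the first → 4.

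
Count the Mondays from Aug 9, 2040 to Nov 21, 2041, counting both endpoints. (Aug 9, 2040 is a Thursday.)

67

Aug 9, 2040 is a Thursday; the first Monday on or after it is Aug 13, 2040 (4 days later).
From Aug 13, 2040 to Nov 21, 2041: 140 + 325 = 465 days (rest of 2040, to Nov 21, 2041 in 2041).
465 ÷ 7 = 66 full weeks with remainder 3, so 66 more Mondays after the first → 67.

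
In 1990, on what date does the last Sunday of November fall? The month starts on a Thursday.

1990-11-25

November 1990 begins on a Thursday, so the first Sunday is November 4 (3 days later).
November 1990 has 30 days. Adding weeks: 4, 11, 18, 25 — the last one ≤ 30 is the 25th.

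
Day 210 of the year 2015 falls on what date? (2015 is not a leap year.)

Jan has 31 days (210 − 31 = 179 remain).
Feb has 28 days (179 − 28 = 151 remain).
Mar has 31 days (151 − 31 = 120 remain).
Apr has 30 days (120 − 30 = 90 remain).
May has 31 days (90 − 31 = 59 remain).
Jun has 30 days (59 − 30 = 29 remain).
29 into Jul → Jul 29.

Jul 29, 2015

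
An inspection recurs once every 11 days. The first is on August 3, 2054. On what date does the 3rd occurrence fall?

The 3rd occurrence is 2 intervals after the first: 2 × 11 = 22 days after August 3, 2054.
22 days later is August 25, 2054.

August 25, 2054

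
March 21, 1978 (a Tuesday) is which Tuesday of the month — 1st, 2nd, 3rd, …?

3rd

Day 21 falls in week ⌈21/7⌉ of the month.
Days 1–7 hold the 1st Tuesday, 8–14 the 2nd, 15–21 the 3rd, 22–28 the 4th, 29–31 the 5th.
21 is in the range for the 3rd.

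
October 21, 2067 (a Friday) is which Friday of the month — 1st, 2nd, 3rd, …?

3rd

Day 21 falls in week ⌈21/7⌉ of the month.
Days 1–7 hold the 1st Friday, 8–14 the 2nd, 15–21 the 3rd, 22–28 the 4th, 29–31 the 5th.
21 is in the range for the 3rd.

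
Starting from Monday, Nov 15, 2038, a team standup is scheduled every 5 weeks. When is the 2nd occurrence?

The 2nd occurrence is 1 interval after the first: 1 × 35 = 35 days after Nov 15, 2038.
Nov has 30 days — 15 days to the end of Nov leaves 20.
20 days into Dec → Dec 20, 2038.

Dec 20, 2038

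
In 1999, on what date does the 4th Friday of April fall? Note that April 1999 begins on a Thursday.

April 1999 begins on a Thursday, so the first Friday is April 2 (1 day later).
The 4th Friday is 3 weeks later: 2 + 21 = 23.

23 April 1999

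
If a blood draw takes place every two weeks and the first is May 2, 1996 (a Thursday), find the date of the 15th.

The 15th occurrence is 14 intervals after the first: 14 × 14 = 196 days after May 2, 1996.
May has 31 days — 29 days to the end of May leaves 167.
Jun has 30 days (137 left).
Jul has 31 days (106 left).
Aug has 31 days (75 left).
Sep has 30 days (45 left).
Oct has 31 days (14 left).
14 days into Nov → Nov 14, 1996.

Nov 14, 1996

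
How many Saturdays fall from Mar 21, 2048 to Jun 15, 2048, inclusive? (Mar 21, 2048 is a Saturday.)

Mar 21, 2048 is a Saturday; the first Saturday on or after it is Mar 21, 2048.
From Mar 21, 2048 to Jun 15, 2048: 10 + 30 + 31 + 15 = 86 days (rest of Mar, Apr, May, Jun).
86 ÷ 7 = 12 full weeks with remainder 2, so 12 more Saturdays after the first → 13.

13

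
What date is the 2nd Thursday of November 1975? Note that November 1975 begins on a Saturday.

November 1975 begins on a Saturday, so the first Thursday is November 6 (5 days later).
The 2nd Thursday is 1 weeks later: 6 + 7 = 13.

13 November 1975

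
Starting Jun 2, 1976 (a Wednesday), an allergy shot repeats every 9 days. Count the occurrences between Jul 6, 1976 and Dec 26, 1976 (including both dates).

20

Occurrences land 9·i days after Jun 2, 1976 for i = 0, 1, 2, …
Jul 6, 1976 is 34 days after the start; 34 ÷ 9 = 3 remainder 7; since the remainder is 7, round up to i = 4. First occurrence in the window: #5 on Jul 8, 1976 (4×9 = 36 days in).
Dec 26, 1976 is 207 days after the start; 207 ÷ 9 = 23 remainder 0. Last occurrence in the window: #24 on Dec 26, 1976.
Occurrences #5 through #24: 20 in total.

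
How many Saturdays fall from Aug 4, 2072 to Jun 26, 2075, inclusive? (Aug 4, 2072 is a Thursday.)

151

Aug 4, 2072 is a Thursday; the first Saturday on or after it is Aug 6, 2072 (2 days later).
From Aug 6, 2072 to Jun 26, 2075: 147 + 365 + 365 + 177 = 1054 days (rest of 2072, 2073, 2074, to Jun 26, 2075 in 2075).
1054 ÷ 7 = 150 full weeks with remainder 4, so 150 more Saturdays after the first → 151.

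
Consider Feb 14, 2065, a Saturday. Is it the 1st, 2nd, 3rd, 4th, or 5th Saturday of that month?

2nd

Day 14 falls in week ⌈14/7⌉ of the month.
Days 1–7 hold the 1st Saturday, 8–14 the 2nd, 15–21 the 3rd, 22–28 the 4th, 29–31 the 5th.
14 is in the range for the 2nd.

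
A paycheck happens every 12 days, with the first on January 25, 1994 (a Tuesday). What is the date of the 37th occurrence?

The 37th occurrence is 36 intervals after the first: 36 × 12 = 432 days after January 25, 1994.
January has 31 days — 6 days to the end of January leaves 426.
From end of January to end of 1994 is 334 days (92 left).
January has 31 days (61 left).
February has 28 days (33 left).
March has 31 days (2 left).
2 days into April → April 2, 1995.

April 2, 1995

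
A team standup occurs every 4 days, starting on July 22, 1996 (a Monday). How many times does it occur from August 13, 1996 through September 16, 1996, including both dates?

9

Occurrences land 4·i days after July 22, 1996 for i = 0, 1, 2, …
August 13, 1996 is 22 days after the start; 22 ÷ 4 = 5 remainder 2; since the remainder is 2, round up to i = 6. First occurrence in the window: #7 on August 15, 1996 (6×4 = 24 days in).
September 16, 1996 is 56 days after the start; 56 ÷ 4 = 14 remainder 0. Last occurrence in the window: #15 on September 16, 1996.
Occurrences #7 through #15: 9 in total.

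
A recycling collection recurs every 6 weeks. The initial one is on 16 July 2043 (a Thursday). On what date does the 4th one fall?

The 4th occurrence is 3 intervals after the first: 3 × 42 = 126 days after 16 July 2043.
July has 31 days — 15 days to the end of July leaves 111.
August has 31 days (80 left).
September has 30 days (50 left).
October has 31 days (19 left).
19 days into November → 19 November 2043.

19 November 2043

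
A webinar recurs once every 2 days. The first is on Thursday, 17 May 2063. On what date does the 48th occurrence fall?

The 48th occurrence is 47 intervals after the first: 47 × 2 = 94 days after 17 May 2063.
May has 31 days — 14 days to the end of May leaves 80.
June has 30 days (50 left).
July has 31 days (19 left).
19 days into August → 19 August 2063.

19 August 2063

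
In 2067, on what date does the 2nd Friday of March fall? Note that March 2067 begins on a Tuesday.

March 2067 begins on a Tuesday, so the first Friday is March 4 (3 days later).
The 2nd Friday is 1 weeks later: 4 + 7 = 11.

March 11, 2067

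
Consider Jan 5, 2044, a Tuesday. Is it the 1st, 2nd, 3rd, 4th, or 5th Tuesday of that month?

1st

Day 5 falls in week ⌈5/7⌉ of the month.
Days 1–7 hold the 1st Tuesday, 8–14 the 2nd, 15–21 the 3rd, 22–28 the 4th, 29–31 the 5th.
5 is in the range for the 1st.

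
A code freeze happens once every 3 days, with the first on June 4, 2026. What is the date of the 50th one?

October 29, 2026

The 50th occurrence is 49 intervals after the first: 49 × 3 = 147 days after June 4, 2026.
June has 30 days — 26 days to the end of June leaves 121.
July has 31 days (90 left).
August has 31 days (59 left).
September has 30 days (29 left).
29 days into October → October 29, 2026.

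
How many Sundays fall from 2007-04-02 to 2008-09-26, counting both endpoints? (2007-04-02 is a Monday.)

77

2007-04-02 is a Monday; the first Sunday on or after it is 2007-04-08 (6 days later).
From 2007-04-08 to 2008-09-26: 267 + 270 = 537 days (rest of 2007, to 2008-09-26 in 2008).
537 ÷ 7 = 76 full weeks with remainder 5, so 76 more Sundays after the first → 77.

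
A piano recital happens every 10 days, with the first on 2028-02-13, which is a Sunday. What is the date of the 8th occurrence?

2028-04-23

The 8th occurrence is 7 intervals after the first: 7 × 10 = 70 days after 2028-02-13.
February has 29 days — 16 days to the end of February leaves 54.
March has 31 days (23 left).
23 days into April → 2028-04-23.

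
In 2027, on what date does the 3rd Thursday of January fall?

January 21, 2027

January 2027 begins on a Friday, so the first Thursday is January 7 (6 days later).
The 3rd Thursday is 2 weeks later: 7 + 14 = 21.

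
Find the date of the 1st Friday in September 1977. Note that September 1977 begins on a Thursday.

September 1977 begins on a Thursday, so the first Friday is September 2 (1 day later).

September 2, 1977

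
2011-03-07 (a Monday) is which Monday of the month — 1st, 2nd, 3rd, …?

1st

Day 7 falls in week ⌈7/7⌉ of the month.
Days 1–7 hold the 1st Monday, 8–14 the 2nd, 15–21 the 3rd, 22–28 the 4th, 29–31 the 5th.
7 is in the range for the 1st.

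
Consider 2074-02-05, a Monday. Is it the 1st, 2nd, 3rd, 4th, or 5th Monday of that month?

1st

Day 5 falls in week ⌈5/7⌉ of the month.
Days 1–7 hold the 1st Monday, 8–14 the 2nd, 15–21 the 3rd, 22–28 the 4th, 29–31 the 5th.
5 is in the range for the 1st.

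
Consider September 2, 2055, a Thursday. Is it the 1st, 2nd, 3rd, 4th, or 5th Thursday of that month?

Day 2 falls in week ⌈2/7⌉ of the month.
Days 1–7 hold the 1st Thursday, 8–14 the 2nd, 15–21 the 3rd, 22–28 the 4th, 29–31 the 5th.
2 is in the range for the 1st.

1st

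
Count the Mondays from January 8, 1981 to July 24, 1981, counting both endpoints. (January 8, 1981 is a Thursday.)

January 8, 1981 is a Thursday; the first Monday on or after it is January 12, 1981 (4 days later).
From January 12, 1981 to July 24, 1981: 19 + 28 + 31 + 30 + 31 + 30 + 24 = 193 days (rest of January, February, March, April, May, June, July).
193 ÷ 7 = 27 full weeks with remainder 4, so 27 more Mondays after the first → 28.

28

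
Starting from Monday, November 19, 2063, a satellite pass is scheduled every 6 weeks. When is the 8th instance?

The 8th occurrence is 7 intervals after the first: 7 × 42 = 294 days after November 19, 2063.
November has 30 days — 11 days to the end of November leaves 283.
December has 31 days (252 left).
January has 31 days (221 left).
February has 29 days (192 left).
March has 31 days (161 left).
April has 30 days (131 left).
May has 31 days (100 left).
June has 30 days (70 left).
July has 31 days (39 left).
August has 31 days (8 left).
8 days into September → September 8, 2064.

September 8, 2064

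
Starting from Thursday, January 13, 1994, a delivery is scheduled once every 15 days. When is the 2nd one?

January 28, 1994

The 2nd occurrence is 1 interval after the first: 1 × 15 = 15 days after January 13, 1994.
15 days later is January 28, 1994.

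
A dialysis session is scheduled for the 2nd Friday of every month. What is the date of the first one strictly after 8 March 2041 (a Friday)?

March 2041 starts on a Friday; its first Friday is the 1st, so the 2nd Friday is the 8th — 8 March 2041.
That is not after 8 March 2041, so look at April 2041.
April 2041 starts on a Monday; its first Friday is the 5th, so the 2nd Friday is the 12th — 12 April 2041.

12 April 2041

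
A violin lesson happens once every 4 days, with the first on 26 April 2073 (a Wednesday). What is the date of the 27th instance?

The 27th occurrence is 26 intervals after the first: 26 × 4 = 104 days after 26 April 2073.
April has 30 days — 4 days to the end of April leaves 100.
May has 31 days (69 left).
June has 30 days (39 left).
July has 31 days (8 left).
8 days into August → 8 August 2073.

8 August 2073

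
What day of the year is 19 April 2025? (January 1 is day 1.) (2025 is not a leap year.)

109

Days in months before April: 31 + 28 + 31 = 90.
Plus 19 days into April → day 109.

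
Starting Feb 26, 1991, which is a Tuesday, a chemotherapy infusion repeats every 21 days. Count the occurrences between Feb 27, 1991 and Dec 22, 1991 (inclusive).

14

Occurrences land 21·i days after Feb 26, 1991 for i = 0, 1, 2, …
Feb 27, 1991 is 1 day after the start; 1 ÷ 21 = 0 remainder 1; since the remainder is 1, round up to i = 1. First occurrence in the window: #2 on Mar 19, 1991 (1×21 = 21 days in).
Dec 22, 1991 is 299 days after the start; 299 ÷ 21 = 14 remainder 5. Last occurrence in the window: #15 on Dec 17, 1991.
Occurrences #2 through #15: 14 in total.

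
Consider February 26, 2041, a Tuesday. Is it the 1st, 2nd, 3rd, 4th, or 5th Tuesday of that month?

Day 26 falls in week ⌈26/7⌉ of the month.
Days 1–7 hold the 1st Tuesday, 8–14 the 2nd, 15–21 the 3rd, 22–28 the 4th, 29–31 the 5th.
26 is in the range for the 4th.

4th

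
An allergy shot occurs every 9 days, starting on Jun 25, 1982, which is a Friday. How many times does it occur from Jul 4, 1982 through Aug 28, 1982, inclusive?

7

Occurrences land 9·i days after Jun 25, 1982 for i = 0, 1, 2, …
Jul 4, 1982 is 9 days after the start; 9 ÷ 9 = 1 remainder 0. First occurrence in the window: #2 on Jul 4, 1982 (1×9 = 9 days in).
Aug 28, 1982 is 64 days after the start; 64 ÷ 9 = 7 remainder 1. Last occurrence in the window: #8 on Aug 27, 1982.
Occurrences #2 through #8: 7 in total.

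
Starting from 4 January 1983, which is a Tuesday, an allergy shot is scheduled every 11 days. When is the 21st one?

12 August 1983

The 21st occurrence is 20 intervals after the first: 20 × 11 = 220 days after 4 January 1983.
January has 31 days — 27 days to the end of January leaves 193.
February has 28 days (165 left).
March has 31 days (134 left).
April has 30 days (104 left).
May has 31 days (73 left).
June has 30 days (43 left).
July has 31 days (12 left).
12 days into August → 12 August 1983.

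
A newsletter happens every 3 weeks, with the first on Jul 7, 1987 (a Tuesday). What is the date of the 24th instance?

The 24th occurrence is 23 intervals after the first: 23 × 21 = 483 days after Jul 7, 1987.
Jul has 31 days — 24 days to the end of Jul leaves 459.
From end of Jul to end of 1987 is 153 days (306 left).
Jan has 31 days (275 left).
Feb has 29 days (246 left).
Mar has 31 days (215 left).
Apr has 30 days (185 left).
May has 31 days (154 left).
Jun has 30 days (124 left).
Jul has 31 days (93 left).
Aug has 31 days (62 left).
Sep has 30 days (32 left).
Oct has 31 days (1 left).
1 day into Nov → Nov 1, 1988.

Nov 1, 1988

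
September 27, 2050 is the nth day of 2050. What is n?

Days in months before September: 31 + 28 + 31 + 30 + 31 + 30 + 31 + 31 = 243.
Plus 27 days into September → day 270.

270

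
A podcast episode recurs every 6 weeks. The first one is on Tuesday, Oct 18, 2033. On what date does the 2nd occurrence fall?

The 2nd occurrence is 1 interval after the first: 1 × 42 = 42 days after Oct 18, 2033.
Oct has 31 days — 13 days to the end of Oct leaves 29.
29 days into Nov → Nov 29, 2033.

Nov 29, 2033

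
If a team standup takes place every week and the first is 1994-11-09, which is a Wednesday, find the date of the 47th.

The 47th occurrence is 46 intervals after the first: 46 × 7 = 322 days after 1994-11-09.
November has 30 days — 21 days to the end of November leaves 301.
December has 31 days (270 left).
January has 31 days (239 left).
February has 28 days (211 left).
March has 31 days (180 left).
April has 30 days (150 left).
May has 31 days (119 left).
June has 30 days (89 left).
July has 31 days (58 left).
August has 31 days (27 left).
27 days into September → 1995-09-27.

1995-09-27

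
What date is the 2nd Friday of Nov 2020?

Nov 2020 begins on a Sunday, so the first Friday is Nov 6 (5 days later).
The 2nd Friday is 1 weeks later: 6 + 7 = 13.

Nov 13, 2020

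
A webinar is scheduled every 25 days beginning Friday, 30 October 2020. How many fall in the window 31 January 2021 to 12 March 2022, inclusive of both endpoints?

Occurrences land 25·i days after 30 October 2020 for i = 0, 1, 2, …
31 January 2021 is 93 days after the start; 93 ÷ 25 = 3 remainder 18; since the remainder is 18, round up to i = 4. First occurrence in the window: #5 on 7 February 2021 (4×25 = 100 days in).
12 March 2022 is 498 days after the start; 498 ÷ 25 = 19 remainder 23. Last occurrence in the window: #20 on 17 February 2022.
Occurrences #5 through #20: 16 in total.

16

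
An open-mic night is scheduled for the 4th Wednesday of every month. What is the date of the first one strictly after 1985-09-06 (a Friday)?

September 1985 starts on a Sunday; its first Wednesday is the 4th, so the 4th Wednesday is the 25th — 1985-09-25.
1985-09-25 is after 1985-09-06, so that is the next one.

1985-09-25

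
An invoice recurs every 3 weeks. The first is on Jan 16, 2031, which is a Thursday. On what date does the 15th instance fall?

The 15th occurrence is 14 intervals after the first: 14 × 21 = 294 days after Jan 16, 2031.
Jan has 31 days — 15 days to the end of Jan leaves 279.
Feb has 28 days (251 left).
Mar has 31 days (220 left).
Apr has 30 days (190 left).
May has 31 days (159 left).
Jun has 30 days (129 left).
Jul has 31 days (98 left).
Aug has 31 days (67 left).
Sep has 30 days (37 left).
Oct has 31 days (6 left).
6 days into Nov → Nov 6, 2031.

Nov 6, 2031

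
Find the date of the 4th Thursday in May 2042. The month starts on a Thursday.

2042-05-22

May 2042 begins on a Thursday, so the first Thursday is May 1.
The 4th Thursday is 3 weeks later: 1 + 21 = 22.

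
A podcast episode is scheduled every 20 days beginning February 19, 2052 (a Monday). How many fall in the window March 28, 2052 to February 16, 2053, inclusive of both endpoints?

17

Occurrences land 20·i days after February 19, 2052 for i = 0, 1, 2, …
March 28, 2052 is 38 days after the start; 38 ÷ 20 = 1 remainder 18; since the remainder is 18, round up to i = 2. First occurrence in the window: #3 on March 30, 2052 (2×20 = 40 days in).
February 16, 2053 is 363 days after the start; 363 ÷ 20 = 18 remainder 3. Last occurrence in the window: #19 on February 13, 2053.
Occurrences #3 through #19: 17 in total.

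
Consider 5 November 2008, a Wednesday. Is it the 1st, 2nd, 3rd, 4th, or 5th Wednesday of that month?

1st

Day 5 falls in week ⌈5/7⌉ of the month.
Days 1–7 hold the 1st Wednesday, 8–14 the 2nd, 15–21 the 3rd, 22–28 the 4th, 29–31 the 5th.
5 is in the range for the 1st.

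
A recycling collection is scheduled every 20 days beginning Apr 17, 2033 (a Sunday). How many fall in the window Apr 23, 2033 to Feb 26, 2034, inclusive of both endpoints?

15

Occurrences land 20·i days after Apr 17, 2033 for i = 0, 1, 2, …
Apr 23, 2033 is 6 days after the start; 6 ÷ 20 = 0 remainder 6; since the remainder is 6, round up to i = 1. First occurrence in the window: #2 on May 7, 2033 (1×20 = 20 days in).
Feb 26, 2034 is 315 days after the start; 315 ÷ 20 = 15 remainder 15. Last occurrence in the window: #16 on Feb 11, 2034.
Occurrences #2 through #16: 15 in total.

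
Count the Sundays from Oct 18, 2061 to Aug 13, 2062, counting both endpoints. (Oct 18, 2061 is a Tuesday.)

Oct 18, 2061 is a Tuesday; the first Sunday on or after it is Oct 23, 2061 (5 days later).
From Oct 23, 2061 to Aug 13, 2062: 8 + 30 + 31 + 31 + 28 + 31 + 30 + 31 + 30 + 31 + 13 = 294 days (rest of Oct, Nov, Dec, Jan, Feb, Mar, Apr, May, Jun, Jul, Aug).
294 ÷ 7 = 42 full weeks with remainder 0, so 42 more Sundays after the first → 43.

43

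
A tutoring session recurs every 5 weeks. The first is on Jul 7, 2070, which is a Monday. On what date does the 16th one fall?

Dec 14, 2071

The 16th occurrence is 15 intervals after the first: 15 × 35 = 525 days after Jul 7, 2070.
Jul has 31 days — 24 days to the end of Jul leaves 501.
From end of Jul to end of 2070 is 153 days (348 left).
Jan has 31 days (317 left).
Feb has 28 days (289 left).
Mar has 31 days (258 left).
Apr has 30 days (228 left).
May has 31 days (197 left).
Jun has 30 days (167 left).
Jul has 31 days (136 left).
Aug has 31 days (105 left).
Sep has 30 days (75 left).
Oct has 31 days (44 left).
Nov has 30 days (14 left).
14 days into Dec → Dec 14, 2071.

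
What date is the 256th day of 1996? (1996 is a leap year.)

Sep 12, 1996

Jan has 31 days (256 − 31 = 225 remain).
Feb has 29 days (225 − 29 = 196 remain).
Mar has 31 days (196 − 31 = 165 remain).
Apr has 30 days (165 − 30 = 135 remain).
May has 31 days (135 − 31 = 104 remain).
Jun has 30 days (104 − 30 = 74 remain).
Jul has 31 days (74 − 31 = 43 remain).
Aug has 31 days (43 − 31 = 12 remain).
12 into Sep → Sep 12.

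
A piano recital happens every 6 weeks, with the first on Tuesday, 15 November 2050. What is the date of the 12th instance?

The 12th occurrence is 11 intervals after the first: 11 × 42 = 462 days after 15 November 2050.
November has 30 days — 15 days to the end of November leaves 447.
From end of November to end of 2050 is 31 days (416 left).
2051 has 365 days (51 left).
January has 31 days (20 left).
20 days into February → 20 February 2052.

20 February 2052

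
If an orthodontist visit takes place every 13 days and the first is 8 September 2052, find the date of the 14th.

The 14th occurrence is 13 intervals after the first: 13 × 13 = 169 days after 8 September 2052.
September has 30 days — 22 days to the end of September leaves 147.
October has 31 days (116 left).
November has 30 days (86 left).
December has 31 days (55 left).
January has 31 days (24 left).
24 days into February → 24 February 2053.

24 February 2053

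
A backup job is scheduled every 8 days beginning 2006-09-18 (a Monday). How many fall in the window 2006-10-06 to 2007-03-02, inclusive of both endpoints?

Occurrences land 8·i days after 2006-09-18 for i = 0, 1, 2, …
2006-10-06 is 18 days after the start; 18 ÷ 8 = 2 remainder 2; since the remainder is 2, round up to i = 3. First occurrence in the window: #4 on 2006-10-12 (3×8 = 24 days in).
2007-03-02 is 165 days after the start; 165 ÷ 8 = 20 remainder 5. Last occurrence in the window: #21 on 2007-02-25.
Occurrences #4 through #21: 18 in total.

18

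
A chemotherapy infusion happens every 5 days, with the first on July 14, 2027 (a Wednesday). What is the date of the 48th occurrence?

March 5, 2028

The 48th occurrence is 47 intervals after the first: 47 × 5 = 235 days after July 14, 2027.
July has 31 days — 17 days to the end of July leaves 218.
August has 31 days (187 left).
September has 30 days (157 left).
October has 31 days (126 left).
November has 30 days (96 left).
December has 31 days (65 left).
January has 31 days (34 left).
February has 29 days (5 left).
5 days into March → March 5, 2028.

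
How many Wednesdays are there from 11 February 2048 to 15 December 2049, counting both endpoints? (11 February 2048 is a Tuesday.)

97

11 February 2048 is a Tuesday; the first Wednesday on or after it is 12 February 2048 (1 day later).
From 12 February 2048 to 15 December 2049: 323 + 349 = 672 days (rest of 2048, to 15 December 2049 in 2049).
672 ÷ 7 = 96 full weeks with remainder 0, so 96 more Wednesdays after the first → 97.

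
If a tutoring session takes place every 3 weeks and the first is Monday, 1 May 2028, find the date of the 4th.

The 4th occurrence is 3 intervals after the first: 3 × 21 = 63 days after 1 May 2028.
May has 31 days — 30 days to the end of May leaves 33.
June has 30 days (3 left).
3 days into July → 3 July 2028.

3 July 2028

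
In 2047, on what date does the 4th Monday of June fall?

2047-06-24

The first Monday of June 2047 is June 3.
The 4th Monday is 3 weeks later: 3 + 21 = 24.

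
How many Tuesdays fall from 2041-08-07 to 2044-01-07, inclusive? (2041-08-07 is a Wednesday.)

126

2041-08-07 is a Wednesday; the first Tuesday on or after it is 2041-08-13 (6 days later).
From 2041-08-13 to 2044-01-07: 140 + 365 + 365 + 7 = 877 days (rest of 2041, 2042, 2043, to 2044-01-07 in 2044).
877 ÷ 7 = 125 full weeks with remainder 2, so 125 more Tuesdays after the first → 126.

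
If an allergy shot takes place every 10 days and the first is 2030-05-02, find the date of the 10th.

The 10th occurrence is 9 intervals after the first: 9 × 10 = 90 days after 2030-05-02.
May has 31 days — 29 days to the end of May leaves 61.
June has 30 days (31 left).
31 days into July → 2030-07-31.

2030-07-31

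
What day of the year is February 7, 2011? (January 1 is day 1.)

Days in months before February: 31 = 31.
Plus 7 days into February → day 38.

38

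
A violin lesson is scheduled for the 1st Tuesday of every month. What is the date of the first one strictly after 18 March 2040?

March 2040 starts on a Thursday, so its 1st Tuesday is 6 March 2040 (5 days in).
That is not after 18 March 2040, so look at April 2040.
April 2040 starts on a Sunday, so its 1st Tuesday is 3 April 2040 (2 days in).

3 April 2040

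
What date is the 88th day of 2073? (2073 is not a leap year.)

Mar 29, 2073

Jan has 31 days (88 − 31 = 57 remain).
Feb has 28 days (57 − 28 = 29 remain).
29 into Mar → Mar 29.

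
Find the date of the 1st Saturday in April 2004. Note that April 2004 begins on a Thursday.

April 2004 begins on a Thursday, so the first Saturday is April 3 (2 days later).

3 April 2004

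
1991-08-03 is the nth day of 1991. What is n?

215

Days in months before August: 31 + 28 + 31 + 30 + 31 + 30 + 31 = 212.
Plus 3 days into August → day 215.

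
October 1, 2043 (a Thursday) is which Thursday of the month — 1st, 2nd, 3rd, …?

Day 1 falls in week ⌈1/7⌉ of the month.
Days 1–7 hold the 1st Thursday, 8–14 the 2nd, 15–21 the 3rd, 22–28 the 4th, 29–31 the 5th.
1 is in the range for the 1st.

1st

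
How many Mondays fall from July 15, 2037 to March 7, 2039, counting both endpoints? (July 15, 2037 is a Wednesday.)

July 15, 2037 is a Wednesday; the first Monday on or after it is July 20, 2037 (5 days later).
From July 20, 2037 to March 7, 2039: 164 + 365 + 66 = 595 days (rest of 2037, 2038, to March 7, 2039 in 2039).
595 ÷ 7 = 85 full weeks with remainder 0, so 85 more Mondays after the first → 86.

86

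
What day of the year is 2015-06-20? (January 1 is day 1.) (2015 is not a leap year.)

171

Days in months before June: 31 + 28 + 31 + 30 + 31 = 151.
Plus 20 days into June → day 171.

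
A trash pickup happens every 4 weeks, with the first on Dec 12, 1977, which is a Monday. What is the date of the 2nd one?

The 2nd occurrence is 1 interval after the first: 1 × 28 = 28 days after Dec 12, 1977.
Dec has 31 days — 19 days to the end of Dec leaves 9.
9 days into Jan → Jan 9, 1978.

Jan 9, 1978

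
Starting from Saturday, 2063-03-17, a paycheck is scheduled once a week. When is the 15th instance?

2063-06-23

The 15th occurrence is 14 intervals after the first: 14 × 7 = 98 days after 2063-03-17.
March has 31 days — 14 days to the end of March leaves 84.
April has 30 days (54 left).
May has 31 days (23 left).
23 days into June → 2063-06-23.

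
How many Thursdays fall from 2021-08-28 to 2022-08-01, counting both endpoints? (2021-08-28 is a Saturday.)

48

2021-08-28 is a Saturday; the first Thursday on or after it is 2021-09-02 (5 days later).
From 2021-09-02 to 2022-08-01: 120 + 213 = 333 days (rest of 2021, to 2022-08-01 in 2022).
333 ÷ 7 = 47 full weeks with remainder 4, so 47 more Thursdays after the first → 48.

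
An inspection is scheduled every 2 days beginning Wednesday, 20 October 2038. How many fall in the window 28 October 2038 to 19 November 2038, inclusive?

Occurrences land 2·i days after 20 October 2038 for i = 0, 1, 2, …
28 October 2038 is 8 days after the start; 8 ÷ 2 = 4 remainder 0. First occurrence in the window: #5 on 28 October 2038 (4×2 = 8 days in).
19 November 2038 is 30 days after the start; 30 ÷ 2 = 15 remainder 0. Last occurrence in the window: #16 on 19 November 2038.
Occurrences #5 through #16: 12 in total.

12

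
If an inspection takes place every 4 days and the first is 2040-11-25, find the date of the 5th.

The 5th occurrence is 4 intervals after the first: 4 × 4 = 16 days after 2040-11-25.
November has 30 days — 5 days to the end of November leaves 11.
11 days into December → 2040-12-11.

2040-12-11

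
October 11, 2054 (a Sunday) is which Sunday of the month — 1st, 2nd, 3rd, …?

Day 11 falls in week ⌈11/7⌉ of the month.
Days 1–7 hold the 1st Sunday, 8–14 the 2nd, 15–21 the 3rd, 22–28 the 4th, 29–31 the 5th.
11 is in the range for the 2nd.

2nd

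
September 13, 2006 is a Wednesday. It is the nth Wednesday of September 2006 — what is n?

Day 13 falls in week ⌈13/7⌉ of the month.
Days 1–7 hold the 1st Wednesday, 8–14 the 2nd, 15–21 the 3rd, 22–28 the 4th, 29–31 the 5th.
13 is in the range for the 2nd.

2nd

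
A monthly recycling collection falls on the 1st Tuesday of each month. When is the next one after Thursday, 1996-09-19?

1996-10-01

September 1996 starts on a Sunday, so its 1st Tuesday is 1996-09-03 (2 days in).
That is not after 1996-09-19, so look at October 1996.
October 1996 starts on a Tuesday, so its 1st Tuesday is 1996-10-01.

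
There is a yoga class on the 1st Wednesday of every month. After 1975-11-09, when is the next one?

November 1975 starts on a Saturday, so its 1st Wednesday is 1975-11-05 (4 days in).
That is not after 1975-11-09, so look at December 1975.
December 1975 starts on a Monday, so its 1st Wednesday is 1975-12-03 (2 days in).

1975-12-03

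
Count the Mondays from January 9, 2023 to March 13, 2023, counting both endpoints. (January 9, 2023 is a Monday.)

10

January 9, 2023 is a Monday; the first Monday on or after it is January 9, 2023.
From January 9, 2023 to March 13, 2023: 22 + 28 + 13 = 63 days (rest of January, February, March).
63 ÷ 7 = 9 full weeks with remainder 0, so 9 more Mondays after the first → 10.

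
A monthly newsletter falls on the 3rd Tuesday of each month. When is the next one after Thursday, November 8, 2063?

November 2063 starts on a Thursday; its first Tuesday is the 6th, so the 3rd Tuesday is the 20th — November 20, 2063.
November 20, 2063 is after November 8, 2063, so that is the next one.

November 20, 2063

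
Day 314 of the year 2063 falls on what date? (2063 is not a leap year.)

Jan has 31 days (314 − 31 = 283 remain).
Feb has 28 days (283 − 28 = 255 remain).
Mar has 31 days (255 − 31 = 224 remain).
Apr has 30 days (224 − 30 = 194 remain).
May has 31 days (194 − 31 = 163 remain).
Jun has 30 days (163 − 30 = 133 remain).
Jul has 31 days (133 − 31 = 102 remain).
Aug has 31 days (102 − 31 = 71 remain).
Sep has 30 days (71 − 30 = 41 remain).
Oct has 31 days (41 − 31 = 10 remain).
10 into Nov → Nov 10.

Nov 10, 2063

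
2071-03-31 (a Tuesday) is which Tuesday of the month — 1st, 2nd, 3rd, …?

Day 31 falls in week ⌈31/7⌉ of the month.
Days 1–7 hold the 1st Tuesday, 8–14 the 2nd, 15–21 the 3rd, 22–28 the 4th, 29–31 the 5th.
31 is in the range for the 5th.

5th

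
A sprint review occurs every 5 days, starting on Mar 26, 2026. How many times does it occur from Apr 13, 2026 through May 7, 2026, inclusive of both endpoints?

Occurrences land 5·i days after Mar 26, 2026 for i = 0, 1, 2, …
Apr 13, 2026 is 18 days after the start; 18 ÷ 5 = 3 remainder 3; since the remainder is 3, round up to i = 4. First occurrence in the window: #5 on Apr 15, 2026 (4×5 = 20 days in).
May 7, 2026 is 42 days after the start; 42 ÷ 5 = 8 remainder 2. Last occurrence in the window: #9 on May 5, 2026.
Occurrences #5 through #9: 5 in total.

5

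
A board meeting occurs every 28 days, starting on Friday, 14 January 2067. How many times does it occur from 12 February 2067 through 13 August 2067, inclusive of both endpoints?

Occurrences land 28·i days after 14 January 2067 for i = 0, 1, 2, …
12 February 2067 is 29 days after the start; 29 ÷ 28 = 1 remainder 1; since the remainder is 1, round up to i = 2. First occurrence in the window: #3 on 11 March 2067 (2×28 = 56 days in).
13 August 2067 is 211 days after the start; 211 ÷ 28 = 7 remainder 15. Last occurrence in the window: #8 on 29 July 2067.
Occurrences #3 through #8: 6 in total.

6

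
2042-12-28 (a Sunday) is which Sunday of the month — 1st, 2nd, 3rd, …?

4th

Day 28 falls in week ⌈28/7⌉ of the month.
Days 1–7 hold the 1st Sunday, 8–14 the 2nd, 15–21 the 3rd, 22–28 the 4th, 29–31 the 5th.
28 is in the range for the 4th.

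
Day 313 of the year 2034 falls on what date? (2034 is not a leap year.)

January has 31 days (313 − 31 = 282 remain).
February has 28 days (282 − 28 = 254 remain).
March has 31 days (254 − 31 = 223 remain).
April has 30 days (223 − 30 = 193 remain).
May has 31 days (193 − 31 = 162 remain).
June has 30 days (162 − 30 = 132 remain).
July has 31 days (132 − 31 = 101 remain).
August has 31 days (101 − 31 = 70 remain).
September has 30 days (70 − 30 = 40 remain).
October has 31 days (40 − 31 = 9 remain).
9 into November → November 9.

2034-11-09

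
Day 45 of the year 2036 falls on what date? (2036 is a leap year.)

14 February 2036

January has 31 days (45 − 31 = 14 remain).
14 into February → February 14.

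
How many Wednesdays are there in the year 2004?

52

2004-01-01 is a Thursday; the first Wednesday on or after it is 2004-01-07 (6 days later).
From 2004-01-07 to 2004-12-31: 24 + 29 + 31 + 30 + 31 + 30 + 31 + 31 + 30 + 31 + 30 + 31 = 359 days (rest of January, February, March, April, May, June, July, August, September, October, November, December).
359 ÷ 7 = 51 full weeks with remainder 2, so 51 more Wednesdays after the first → 52.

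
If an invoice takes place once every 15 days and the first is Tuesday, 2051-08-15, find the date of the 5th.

The 5th occurrence is 4 intervals after the first: 4 × 15 = 60 days after 2051-08-15.
August has 31 days — 16 days to the end of August leaves 44.
September has 30 days (14 left).
14 days into October → 2051-10-14.

2051-10-14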